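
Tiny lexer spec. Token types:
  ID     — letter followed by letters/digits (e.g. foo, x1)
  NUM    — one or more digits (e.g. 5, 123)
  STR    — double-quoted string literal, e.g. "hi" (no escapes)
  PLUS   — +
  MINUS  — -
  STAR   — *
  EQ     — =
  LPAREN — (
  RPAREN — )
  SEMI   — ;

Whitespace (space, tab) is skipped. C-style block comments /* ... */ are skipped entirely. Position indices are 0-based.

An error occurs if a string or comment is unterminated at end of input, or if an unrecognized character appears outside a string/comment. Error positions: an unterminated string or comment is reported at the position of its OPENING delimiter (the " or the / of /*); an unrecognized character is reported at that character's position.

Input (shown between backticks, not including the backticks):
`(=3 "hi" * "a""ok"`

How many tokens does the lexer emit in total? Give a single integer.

Answer: 7

Derivation:
pos=0: emit LPAREN '('
pos=1: emit EQ '='
pos=2: emit NUM '3' (now at pos=3)
pos=4: enter STRING mode
pos=4: emit STR "hi" (now at pos=8)
pos=9: emit STAR '*'
pos=11: enter STRING mode
pos=11: emit STR "a" (now at pos=14)
pos=14: enter STRING mode
pos=14: emit STR "ok" (now at pos=18)
DONE. 7 tokens: [LPAREN, EQ, NUM, STR, STAR, STR, STR]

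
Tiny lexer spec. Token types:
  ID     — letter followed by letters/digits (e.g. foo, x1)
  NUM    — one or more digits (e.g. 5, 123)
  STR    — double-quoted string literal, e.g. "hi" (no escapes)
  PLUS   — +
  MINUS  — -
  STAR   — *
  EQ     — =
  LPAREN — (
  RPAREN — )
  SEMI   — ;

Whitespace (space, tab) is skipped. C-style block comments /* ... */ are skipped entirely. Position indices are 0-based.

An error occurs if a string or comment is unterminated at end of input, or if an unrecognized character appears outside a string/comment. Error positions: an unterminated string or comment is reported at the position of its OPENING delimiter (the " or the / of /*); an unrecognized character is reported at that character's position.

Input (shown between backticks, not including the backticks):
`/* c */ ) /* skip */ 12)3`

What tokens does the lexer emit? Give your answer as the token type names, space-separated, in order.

Answer: RPAREN NUM RPAREN NUM

Derivation:
pos=0: enter COMMENT mode (saw '/*')
exit COMMENT mode (now at pos=7)
pos=8: emit RPAREN ')'
pos=10: enter COMMENT mode (saw '/*')
exit COMMENT mode (now at pos=20)
pos=21: emit NUM '12' (now at pos=23)
pos=23: emit RPAREN ')'
pos=24: emit NUM '3' (now at pos=25)
DONE. 4 tokens: [RPAREN, NUM, RPAREN, NUM]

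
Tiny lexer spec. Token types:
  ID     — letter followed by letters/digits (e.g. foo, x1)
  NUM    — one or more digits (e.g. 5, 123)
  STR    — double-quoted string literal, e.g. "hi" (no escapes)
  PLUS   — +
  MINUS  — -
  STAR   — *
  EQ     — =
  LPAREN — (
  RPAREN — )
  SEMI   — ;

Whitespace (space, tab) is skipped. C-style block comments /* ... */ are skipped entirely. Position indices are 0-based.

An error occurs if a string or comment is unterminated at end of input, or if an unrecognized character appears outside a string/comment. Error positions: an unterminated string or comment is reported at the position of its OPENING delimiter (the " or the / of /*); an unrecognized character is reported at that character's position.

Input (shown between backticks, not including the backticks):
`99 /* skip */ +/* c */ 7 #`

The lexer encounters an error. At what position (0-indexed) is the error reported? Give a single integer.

pos=0: emit NUM '99' (now at pos=2)
pos=3: enter COMMENT mode (saw '/*')
exit COMMENT mode (now at pos=13)
pos=14: emit PLUS '+'
pos=15: enter COMMENT mode (saw '/*')
exit COMMENT mode (now at pos=22)
pos=23: emit NUM '7' (now at pos=24)
pos=25: ERROR — unrecognized char '#'

Answer: 25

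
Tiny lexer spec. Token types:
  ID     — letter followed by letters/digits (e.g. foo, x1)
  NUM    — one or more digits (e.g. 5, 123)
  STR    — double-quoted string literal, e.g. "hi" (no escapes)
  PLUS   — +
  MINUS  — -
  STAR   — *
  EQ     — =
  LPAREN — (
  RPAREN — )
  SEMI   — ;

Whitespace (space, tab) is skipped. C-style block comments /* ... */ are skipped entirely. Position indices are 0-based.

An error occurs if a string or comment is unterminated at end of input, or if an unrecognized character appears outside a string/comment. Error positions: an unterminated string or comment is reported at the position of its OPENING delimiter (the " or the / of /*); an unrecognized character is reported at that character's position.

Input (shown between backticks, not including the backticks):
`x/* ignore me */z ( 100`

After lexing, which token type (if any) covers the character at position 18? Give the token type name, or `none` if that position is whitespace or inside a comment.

pos=0: emit ID 'x' (now at pos=1)
pos=1: enter COMMENT mode (saw '/*')
exit COMMENT mode (now at pos=16)
pos=16: emit ID 'z' (now at pos=17)
pos=18: emit LPAREN '('
pos=20: emit NUM '100' (now at pos=23)
DONE. 4 tokens: [ID, ID, LPAREN, NUM]
Position 18: char is '(' -> LPAREN

Answer: LPAREN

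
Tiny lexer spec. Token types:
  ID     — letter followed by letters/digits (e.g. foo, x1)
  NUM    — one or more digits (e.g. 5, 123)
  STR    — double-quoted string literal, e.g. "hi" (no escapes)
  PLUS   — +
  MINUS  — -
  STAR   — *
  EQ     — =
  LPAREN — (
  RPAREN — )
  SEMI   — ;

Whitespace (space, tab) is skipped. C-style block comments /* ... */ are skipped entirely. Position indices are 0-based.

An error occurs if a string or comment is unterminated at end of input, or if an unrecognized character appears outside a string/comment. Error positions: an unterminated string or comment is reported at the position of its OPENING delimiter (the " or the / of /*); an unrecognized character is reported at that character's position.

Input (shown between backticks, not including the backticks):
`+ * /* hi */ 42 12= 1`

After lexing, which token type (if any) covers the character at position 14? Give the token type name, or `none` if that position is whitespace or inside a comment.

pos=0: emit PLUS '+'
pos=2: emit STAR '*'
pos=4: enter COMMENT mode (saw '/*')
exit COMMENT mode (now at pos=12)
pos=13: emit NUM '42' (now at pos=15)
pos=16: emit NUM '12' (now at pos=18)
pos=18: emit EQ '='
pos=20: emit NUM '1' (now at pos=21)
DONE. 6 tokens: [PLUS, STAR, NUM, NUM, EQ, NUM]
Position 14: char is '2' -> NUM

Answer: NUM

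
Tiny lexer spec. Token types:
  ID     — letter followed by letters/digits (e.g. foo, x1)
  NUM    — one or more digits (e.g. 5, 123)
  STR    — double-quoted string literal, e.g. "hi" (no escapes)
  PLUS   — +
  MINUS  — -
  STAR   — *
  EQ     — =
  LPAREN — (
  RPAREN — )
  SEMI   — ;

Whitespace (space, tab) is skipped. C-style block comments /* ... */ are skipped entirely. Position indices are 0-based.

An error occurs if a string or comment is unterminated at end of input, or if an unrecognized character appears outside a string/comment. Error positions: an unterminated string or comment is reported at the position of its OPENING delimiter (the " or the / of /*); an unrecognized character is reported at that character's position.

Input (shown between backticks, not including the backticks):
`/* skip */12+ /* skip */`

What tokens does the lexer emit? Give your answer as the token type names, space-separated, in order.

pos=0: enter COMMENT mode (saw '/*')
exit COMMENT mode (now at pos=10)
pos=10: emit NUM '12' (now at pos=12)
pos=12: emit PLUS '+'
pos=14: enter COMMENT mode (saw '/*')
exit COMMENT mode (now at pos=24)
DONE. 2 tokens: [NUM, PLUS]

Answer: NUM PLUS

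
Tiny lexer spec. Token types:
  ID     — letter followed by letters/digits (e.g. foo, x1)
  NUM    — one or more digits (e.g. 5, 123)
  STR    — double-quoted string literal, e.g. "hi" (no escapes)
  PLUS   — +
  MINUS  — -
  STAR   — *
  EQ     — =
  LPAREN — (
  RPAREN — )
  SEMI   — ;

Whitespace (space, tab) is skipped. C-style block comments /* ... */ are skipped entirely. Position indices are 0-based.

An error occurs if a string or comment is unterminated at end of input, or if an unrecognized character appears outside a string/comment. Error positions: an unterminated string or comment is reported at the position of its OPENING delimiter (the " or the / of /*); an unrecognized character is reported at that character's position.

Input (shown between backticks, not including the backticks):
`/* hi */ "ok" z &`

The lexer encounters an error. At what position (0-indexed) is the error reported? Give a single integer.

Answer: 16

Derivation:
pos=0: enter COMMENT mode (saw '/*')
exit COMMENT mode (now at pos=8)
pos=9: enter STRING mode
pos=9: emit STR "ok" (now at pos=13)
pos=14: emit ID 'z' (now at pos=15)
pos=16: ERROR — unrecognized char '&'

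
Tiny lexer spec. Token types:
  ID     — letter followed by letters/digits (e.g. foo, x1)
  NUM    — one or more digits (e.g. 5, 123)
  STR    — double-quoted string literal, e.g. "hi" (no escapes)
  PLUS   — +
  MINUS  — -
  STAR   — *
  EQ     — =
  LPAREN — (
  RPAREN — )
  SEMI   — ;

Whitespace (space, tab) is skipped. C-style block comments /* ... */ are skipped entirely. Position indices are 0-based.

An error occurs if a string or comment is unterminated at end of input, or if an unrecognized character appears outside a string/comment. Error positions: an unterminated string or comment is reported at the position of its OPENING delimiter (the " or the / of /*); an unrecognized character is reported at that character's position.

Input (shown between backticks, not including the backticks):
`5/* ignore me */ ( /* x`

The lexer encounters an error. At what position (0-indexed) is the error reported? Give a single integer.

Answer: 19

Derivation:
pos=0: emit NUM '5' (now at pos=1)
pos=1: enter COMMENT mode (saw '/*')
exit COMMENT mode (now at pos=16)
pos=17: emit LPAREN '('
pos=19: enter COMMENT mode (saw '/*')
pos=19: ERROR — unterminated comment (reached EOF)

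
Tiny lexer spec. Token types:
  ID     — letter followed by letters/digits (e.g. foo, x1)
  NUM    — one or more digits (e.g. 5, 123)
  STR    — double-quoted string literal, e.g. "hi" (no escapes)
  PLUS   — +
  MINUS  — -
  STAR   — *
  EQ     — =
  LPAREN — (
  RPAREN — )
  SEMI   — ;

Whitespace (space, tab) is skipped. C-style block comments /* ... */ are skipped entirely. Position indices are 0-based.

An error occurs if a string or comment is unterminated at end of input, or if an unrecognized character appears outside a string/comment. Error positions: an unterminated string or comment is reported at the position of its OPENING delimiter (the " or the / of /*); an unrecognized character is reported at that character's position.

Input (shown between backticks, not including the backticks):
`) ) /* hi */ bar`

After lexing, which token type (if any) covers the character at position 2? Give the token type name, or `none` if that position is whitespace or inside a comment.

pos=0: emit RPAREN ')'
pos=2: emit RPAREN ')'
pos=4: enter COMMENT mode (saw '/*')
exit COMMENT mode (now at pos=12)
pos=13: emit ID 'bar' (now at pos=16)
DONE. 3 tokens: [RPAREN, RPAREN, ID]
Position 2: char is ')' -> RPAREN

Answer: RPAREN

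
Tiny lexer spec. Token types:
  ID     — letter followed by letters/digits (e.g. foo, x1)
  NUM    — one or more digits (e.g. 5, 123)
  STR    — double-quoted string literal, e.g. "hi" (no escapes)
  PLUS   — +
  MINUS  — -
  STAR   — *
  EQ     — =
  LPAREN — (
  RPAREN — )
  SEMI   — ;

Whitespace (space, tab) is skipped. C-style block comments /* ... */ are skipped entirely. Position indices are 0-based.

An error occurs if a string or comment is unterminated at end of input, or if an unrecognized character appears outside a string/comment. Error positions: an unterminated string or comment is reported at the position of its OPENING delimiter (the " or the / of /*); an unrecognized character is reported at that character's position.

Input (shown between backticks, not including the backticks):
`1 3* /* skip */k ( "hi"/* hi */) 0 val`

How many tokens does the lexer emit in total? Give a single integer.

pos=0: emit NUM '1' (now at pos=1)
pos=2: emit NUM '3' (now at pos=3)
pos=3: emit STAR '*'
pos=5: enter COMMENT mode (saw '/*')
exit COMMENT mode (now at pos=15)
pos=15: emit ID 'k' (now at pos=16)
pos=17: emit LPAREN '('
pos=19: enter STRING mode
pos=19: emit STR "hi" (now at pos=23)
pos=23: enter COMMENT mode (saw '/*')
exit COMMENT mode (now at pos=31)
pos=31: emit RPAREN ')'
pos=33: emit NUM '0' (now at pos=34)
pos=35: emit ID 'val' (now at pos=38)
DONE. 9 tokens: [NUM, NUM, STAR, ID, LPAREN, STR, RPAREN, NUM, ID]

Answer: 9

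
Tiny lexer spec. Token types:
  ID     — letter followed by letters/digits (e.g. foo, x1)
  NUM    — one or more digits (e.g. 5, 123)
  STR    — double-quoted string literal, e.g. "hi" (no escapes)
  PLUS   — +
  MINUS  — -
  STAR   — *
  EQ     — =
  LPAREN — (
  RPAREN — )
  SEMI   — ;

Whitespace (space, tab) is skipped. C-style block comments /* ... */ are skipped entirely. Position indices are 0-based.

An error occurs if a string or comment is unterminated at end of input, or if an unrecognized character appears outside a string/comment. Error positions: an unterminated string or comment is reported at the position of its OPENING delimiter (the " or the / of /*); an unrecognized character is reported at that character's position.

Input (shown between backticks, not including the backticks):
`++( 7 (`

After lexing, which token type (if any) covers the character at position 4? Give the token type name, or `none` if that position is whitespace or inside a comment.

Answer: NUM

Derivation:
pos=0: emit PLUS '+'
pos=1: emit PLUS '+'
pos=2: emit LPAREN '('
pos=4: emit NUM '7' (now at pos=5)
pos=6: emit LPAREN '('
DONE. 5 tokens: [PLUS, PLUS, LPAREN, NUM, LPAREN]
Position 4: char is '7' -> NUM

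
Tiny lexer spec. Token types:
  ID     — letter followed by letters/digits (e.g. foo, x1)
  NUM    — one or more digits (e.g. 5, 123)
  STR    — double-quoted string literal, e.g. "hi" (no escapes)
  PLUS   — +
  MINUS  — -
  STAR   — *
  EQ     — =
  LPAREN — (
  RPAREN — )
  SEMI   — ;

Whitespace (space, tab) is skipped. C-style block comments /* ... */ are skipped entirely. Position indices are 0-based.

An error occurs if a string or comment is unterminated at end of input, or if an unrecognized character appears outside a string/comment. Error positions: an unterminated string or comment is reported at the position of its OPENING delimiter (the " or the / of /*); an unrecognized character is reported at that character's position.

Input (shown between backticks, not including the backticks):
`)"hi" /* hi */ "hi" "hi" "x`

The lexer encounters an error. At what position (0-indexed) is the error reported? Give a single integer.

Answer: 25

Derivation:
pos=0: emit RPAREN ')'
pos=1: enter STRING mode
pos=1: emit STR "hi" (now at pos=5)
pos=6: enter COMMENT mode (saw '/*')
exit COMMENT mode (now at pos=14)
pos=15: enter STRING mode
pos=15: emit STR "hi" (now at pos=19)
pos=20: enter STRING mode
pos=20: emit STR "hi" (now at pos=24)
pos=25: enter STRING mode
pos=25: ERROR — unterminated string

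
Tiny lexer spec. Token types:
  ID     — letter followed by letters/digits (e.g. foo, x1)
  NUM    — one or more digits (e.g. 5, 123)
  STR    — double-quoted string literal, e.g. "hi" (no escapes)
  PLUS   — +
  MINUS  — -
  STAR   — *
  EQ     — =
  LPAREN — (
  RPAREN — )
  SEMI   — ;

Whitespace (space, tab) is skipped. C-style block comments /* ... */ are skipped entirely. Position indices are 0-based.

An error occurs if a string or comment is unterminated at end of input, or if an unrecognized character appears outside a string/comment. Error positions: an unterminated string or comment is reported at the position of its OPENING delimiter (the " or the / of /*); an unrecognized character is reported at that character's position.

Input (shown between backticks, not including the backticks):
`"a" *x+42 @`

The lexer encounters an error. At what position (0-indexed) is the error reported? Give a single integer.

pos=0: enter STRING mode
pos=0: emit STR "a" (now at pos=3)
pos=4: emit STAR '*'
pos=5: emit ID 'x' (now at pos=6)
pos=6: emit PLUS '+'
pos=7: emit NUM '42' (now at pos=9)
pos=10: ERROR — unrecognized char '@'

Answer: 10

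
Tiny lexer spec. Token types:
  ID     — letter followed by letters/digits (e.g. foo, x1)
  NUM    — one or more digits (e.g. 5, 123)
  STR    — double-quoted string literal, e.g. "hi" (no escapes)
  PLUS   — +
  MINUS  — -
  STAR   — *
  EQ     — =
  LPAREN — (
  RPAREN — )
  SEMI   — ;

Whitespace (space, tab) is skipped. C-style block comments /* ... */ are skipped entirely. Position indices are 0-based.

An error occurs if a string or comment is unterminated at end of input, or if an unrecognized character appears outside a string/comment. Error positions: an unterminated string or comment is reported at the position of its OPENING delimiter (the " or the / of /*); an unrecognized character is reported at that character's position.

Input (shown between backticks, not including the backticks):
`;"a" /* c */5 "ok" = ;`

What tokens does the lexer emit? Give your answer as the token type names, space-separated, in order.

Answer: SEMI STR NUM STR EQ SEMI

Derivation:
pos=0: emit SEMI ';'
pos=1: enter STRING mode
pos=1: emit STR "a" (now at pos=4)
pos=5: enter COMMENT mode (saw '/*')
exit COMMENT mode (now at pos=12)
pos=12: emit NUM '5' (now at pos=13)
pos=14: enter STRING mode
pos=14: emit STR "ok" (now at pos=18)
pos=19: emit EQ '='
pos=21: emit SEMI ';'
DONE. 6 tokens: [SEMI, STR, NUM, STR, EQ, SEMI]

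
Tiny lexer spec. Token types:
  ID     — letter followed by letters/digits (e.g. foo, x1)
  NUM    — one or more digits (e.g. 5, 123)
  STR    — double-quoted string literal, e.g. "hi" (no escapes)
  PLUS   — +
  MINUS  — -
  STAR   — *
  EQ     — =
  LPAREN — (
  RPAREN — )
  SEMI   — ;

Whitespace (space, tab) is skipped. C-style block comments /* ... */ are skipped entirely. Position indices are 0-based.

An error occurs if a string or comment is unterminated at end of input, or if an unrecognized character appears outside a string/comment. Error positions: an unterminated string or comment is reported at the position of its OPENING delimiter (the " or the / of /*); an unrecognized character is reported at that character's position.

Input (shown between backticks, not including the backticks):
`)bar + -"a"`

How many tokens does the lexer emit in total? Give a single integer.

pos=0: emit RPAREN ')'
pos=1: emit ID 'bar' (now at pos=4)
pos=5: emit PLUS '+'
pos=7: emit MINUS '-'
pos=8: enter STRING mode
pos=8: emit STR "a" (now at pos=11)
DONE. 5 tokens: [RPAREN, ID, PLUS, MINUS, STR]

Answer: 5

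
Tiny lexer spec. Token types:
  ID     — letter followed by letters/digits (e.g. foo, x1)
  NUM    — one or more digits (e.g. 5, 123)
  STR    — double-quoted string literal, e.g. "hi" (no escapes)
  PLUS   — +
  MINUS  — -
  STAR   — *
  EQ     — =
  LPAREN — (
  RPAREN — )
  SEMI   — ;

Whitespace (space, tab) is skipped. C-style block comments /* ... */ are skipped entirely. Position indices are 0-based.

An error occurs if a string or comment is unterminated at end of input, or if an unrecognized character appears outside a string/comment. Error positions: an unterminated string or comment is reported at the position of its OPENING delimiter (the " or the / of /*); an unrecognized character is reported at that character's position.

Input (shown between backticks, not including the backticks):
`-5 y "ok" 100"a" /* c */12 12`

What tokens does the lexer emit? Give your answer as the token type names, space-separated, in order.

Answer: MINUS NUM ID STR NUM STR NUM NUM

Derivation:
pos=0: emit MINUS '-'
pos=1: emit NUM '5' (now at pos=2)
pos=3: emit ID 'y' (now at pos=4)
pos=5: enter STRING mode
pos=5: emit STR "ok" (now at pos=9)
pos=10: emit NUM '100' (now at pos=13)
pos=13: enter STRING mode
pos=13: emit STR "a" (now at pos=16)
pos=17: enter COMMENT mode (saw '/*')
exit COMMENT mode (now at pos=24)
pos=24: emit NUM '12' (now at pos=26)
pos=27: emit NUM '12' (now at pos=29)
DONE. 8 tokens: [MINUS, NUM, ID, STR, NUM, STR, NUM, NUM]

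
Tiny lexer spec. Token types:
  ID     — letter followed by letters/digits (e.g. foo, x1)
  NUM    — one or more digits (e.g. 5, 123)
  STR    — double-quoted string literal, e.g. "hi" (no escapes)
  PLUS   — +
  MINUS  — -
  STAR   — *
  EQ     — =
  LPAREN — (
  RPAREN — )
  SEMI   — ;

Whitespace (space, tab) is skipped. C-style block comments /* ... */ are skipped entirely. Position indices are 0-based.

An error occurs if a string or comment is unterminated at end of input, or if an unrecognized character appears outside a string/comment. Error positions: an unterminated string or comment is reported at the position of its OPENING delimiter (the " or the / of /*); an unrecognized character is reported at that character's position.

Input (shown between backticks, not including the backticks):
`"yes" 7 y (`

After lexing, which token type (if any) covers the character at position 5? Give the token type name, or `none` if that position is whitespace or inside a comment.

pos=0: enter STRING mode
pos=0: emit STR "yes" (now at pos=5)
pos=6: emit NUM '7' (now at pos=7)
pos=8: emit ID 'y' (now at pos=9)
pos=10: emit LPAREN '('
DONE. 4 tokens: [STR, NUM, ID, LPAREN]
Position 5: char is ' ' -> none

Answer: none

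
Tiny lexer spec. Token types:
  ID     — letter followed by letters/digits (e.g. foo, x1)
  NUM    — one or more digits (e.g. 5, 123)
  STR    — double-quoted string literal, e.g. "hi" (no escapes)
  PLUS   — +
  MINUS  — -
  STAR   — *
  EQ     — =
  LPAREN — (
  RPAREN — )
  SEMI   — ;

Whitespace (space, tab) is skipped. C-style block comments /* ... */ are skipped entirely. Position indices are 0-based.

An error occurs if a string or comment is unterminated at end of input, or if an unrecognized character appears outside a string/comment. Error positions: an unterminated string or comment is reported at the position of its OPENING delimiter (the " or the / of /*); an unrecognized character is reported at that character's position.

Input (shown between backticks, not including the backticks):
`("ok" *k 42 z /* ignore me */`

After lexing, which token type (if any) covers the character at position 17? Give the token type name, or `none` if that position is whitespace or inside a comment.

Answer: none

Derivation:
pos=0: emit LPAREN '('
pos=1: enter STRING mode
pos=1: emit STR "ok" (now at pos=5)
pos=6: emit STAR '*'
pos=7: emit ID 'k' (now at pos=8)
pos=9: emit NUM '42' (now at pos=11)
pos=12: emit ID 'z' (now at pos=13)
pos=14: enter COMMENT mode (saw '/*')
exit COMMENT mode (now at pos=29)
DONE. 6 tokens: [LPAREN, STR, STAR, ID, NUM, ID]
Position 17: char is 'i' -> none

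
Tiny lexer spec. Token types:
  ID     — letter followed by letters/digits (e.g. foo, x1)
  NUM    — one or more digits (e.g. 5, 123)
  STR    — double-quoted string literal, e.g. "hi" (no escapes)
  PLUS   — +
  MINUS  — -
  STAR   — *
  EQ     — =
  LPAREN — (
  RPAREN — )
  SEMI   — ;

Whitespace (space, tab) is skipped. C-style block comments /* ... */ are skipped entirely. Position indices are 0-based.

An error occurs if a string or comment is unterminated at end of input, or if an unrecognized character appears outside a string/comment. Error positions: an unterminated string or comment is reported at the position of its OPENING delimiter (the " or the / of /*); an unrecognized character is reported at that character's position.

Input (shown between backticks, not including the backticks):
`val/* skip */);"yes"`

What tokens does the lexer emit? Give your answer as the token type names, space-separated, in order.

Answer: ID RPAREN SEMI STR

Derivation:
pos=0: emit ID 'val' (now at pos=3)
pos=3: enter COMMENT mode (saw '/*')
exit COMMENT mode (now at pos=13)
pos=13: emit RPAREN ')'
pos=14: emit SEMI ';'
pos=15: enter STRING mode
pos=15: emit STR "yes" (now at pos=20)
DONE. 4 tokens: [ID, RPAREN, SEMI, STR]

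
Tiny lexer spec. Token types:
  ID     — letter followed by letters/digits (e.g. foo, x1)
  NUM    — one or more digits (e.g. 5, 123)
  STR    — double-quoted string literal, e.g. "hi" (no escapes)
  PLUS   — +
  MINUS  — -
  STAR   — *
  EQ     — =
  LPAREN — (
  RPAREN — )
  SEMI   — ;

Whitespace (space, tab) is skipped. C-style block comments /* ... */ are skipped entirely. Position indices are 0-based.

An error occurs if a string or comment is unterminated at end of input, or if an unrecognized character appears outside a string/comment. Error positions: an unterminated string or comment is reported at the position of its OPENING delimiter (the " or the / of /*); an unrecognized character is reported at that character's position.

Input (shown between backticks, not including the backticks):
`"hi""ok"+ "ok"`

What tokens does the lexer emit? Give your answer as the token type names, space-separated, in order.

pos=0: enter STRING mode
pos=0: emit STR "hi" (now at pos=4)
pos=4: enter STRING mode
pos=4: emit STR "ok" (now at pos=8)
pos=8: emit PLUS '+'
pos=10: enter STRING mode
pos=10: emit STR "ok" (now at pos=14)
DONE. 4 tokens: [STR, STR, PLUS, STR]

Answer: STR STR PLUS STR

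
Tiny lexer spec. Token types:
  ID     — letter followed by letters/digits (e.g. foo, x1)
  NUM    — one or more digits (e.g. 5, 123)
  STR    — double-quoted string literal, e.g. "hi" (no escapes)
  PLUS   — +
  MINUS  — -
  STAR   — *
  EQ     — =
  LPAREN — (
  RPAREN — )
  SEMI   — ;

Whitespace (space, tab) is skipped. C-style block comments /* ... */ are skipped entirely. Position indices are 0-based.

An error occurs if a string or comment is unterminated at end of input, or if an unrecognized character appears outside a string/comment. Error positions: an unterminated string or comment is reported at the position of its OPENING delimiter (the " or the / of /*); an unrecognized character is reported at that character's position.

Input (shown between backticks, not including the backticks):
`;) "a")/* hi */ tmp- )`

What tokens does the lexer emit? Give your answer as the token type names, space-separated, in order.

Answer: SEMI RPAREN STR RPAREN ID MINUS RPAREN

Derivation:
pos=0: emit SEMI ';'
pos=1: emit RPAREN ')'
pos=3: enter STRING mode
pos=3: emit STR "a" (now at pos=6)
pos=6: emit RPAREN ')'
pos=7: enter COMMENT mode (saw '/*')
exit COMMENT mode (now at pos=15)
pos=16: emit ID 'tmp' (now at pos=19)
pos=19: emit MINUS '-'
pos=21: emit RPAREN ')'
DONE. 7 tokens: [SEMI, RPAREN, STR, RPAREN, ID, MINUS, RPAREN]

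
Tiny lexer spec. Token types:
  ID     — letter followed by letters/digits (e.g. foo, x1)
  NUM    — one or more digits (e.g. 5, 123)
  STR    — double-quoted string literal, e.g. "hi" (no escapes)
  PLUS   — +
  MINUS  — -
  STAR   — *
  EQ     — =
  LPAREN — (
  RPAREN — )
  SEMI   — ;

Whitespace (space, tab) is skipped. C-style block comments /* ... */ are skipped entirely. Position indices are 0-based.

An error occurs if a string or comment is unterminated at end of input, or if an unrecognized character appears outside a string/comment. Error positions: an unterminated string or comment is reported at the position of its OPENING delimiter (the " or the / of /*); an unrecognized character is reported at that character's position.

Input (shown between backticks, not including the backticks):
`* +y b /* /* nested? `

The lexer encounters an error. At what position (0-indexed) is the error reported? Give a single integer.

pos=0: emit STAR '*'
pos=2: emit PLUS '+'
pos=3: emit ID 'y' (now at pos=4)
pos=5: emit ID 'b' (now at pos=6)
pos=7: enter COMMENT mode (saw '/*')
pos=7: ERROR — unterminated comment (reached EOF)

Answer: 7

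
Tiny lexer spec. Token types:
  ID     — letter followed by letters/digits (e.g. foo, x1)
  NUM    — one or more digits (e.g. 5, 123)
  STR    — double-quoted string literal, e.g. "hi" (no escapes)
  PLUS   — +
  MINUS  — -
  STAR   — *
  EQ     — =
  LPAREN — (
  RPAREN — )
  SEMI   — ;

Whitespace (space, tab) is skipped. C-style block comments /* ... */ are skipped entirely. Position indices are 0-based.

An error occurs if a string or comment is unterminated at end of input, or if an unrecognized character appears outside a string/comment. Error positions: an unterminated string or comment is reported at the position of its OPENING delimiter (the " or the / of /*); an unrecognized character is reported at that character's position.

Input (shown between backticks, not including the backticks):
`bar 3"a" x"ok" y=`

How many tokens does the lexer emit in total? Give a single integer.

pos=0: emit ID 'bar' (now at pos=3)
pos=4: emit NUM '3' (now at pos=5)
pos=5: enter STRING mode
pos=5: emit STR "a" (now at pos=8)
pos=9: emit ID 'x' (now at pos=10)
pos=10: enter STRING mode
pos=10: emit STR "ok" (now at pos=14)
pos=15: emit ID 'y' (now at pos=16)
pos=16: emit EQ '='
DONE. 7 tokens: [ID, NUM, STR, ID, STR, ID, EQ]

Answer: 7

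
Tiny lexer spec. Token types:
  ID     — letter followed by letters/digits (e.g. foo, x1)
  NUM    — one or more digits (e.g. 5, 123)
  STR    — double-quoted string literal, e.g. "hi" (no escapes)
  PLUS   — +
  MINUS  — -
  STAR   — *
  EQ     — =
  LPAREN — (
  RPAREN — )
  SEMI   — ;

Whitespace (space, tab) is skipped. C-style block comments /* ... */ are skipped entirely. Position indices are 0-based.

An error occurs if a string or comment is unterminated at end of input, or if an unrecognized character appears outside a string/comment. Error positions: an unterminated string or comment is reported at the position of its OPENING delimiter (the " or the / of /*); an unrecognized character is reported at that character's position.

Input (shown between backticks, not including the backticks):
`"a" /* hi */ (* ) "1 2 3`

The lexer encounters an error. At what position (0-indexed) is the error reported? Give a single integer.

Answer: 18

Derivation:
pos=0: enter STRING mode
pos=0: emit STR "a" (now at pos=3)
pos=4: enter COMMENT mode (saw '/*')
exit COMMENT mode (now at pos=12)
pos=13: emit LPAREN '('
pos=14: emit STAR '*'
pos=16: emit RPAREN ')'
pos=18: enter STRING mode
pos=18: ERROR — unterminated string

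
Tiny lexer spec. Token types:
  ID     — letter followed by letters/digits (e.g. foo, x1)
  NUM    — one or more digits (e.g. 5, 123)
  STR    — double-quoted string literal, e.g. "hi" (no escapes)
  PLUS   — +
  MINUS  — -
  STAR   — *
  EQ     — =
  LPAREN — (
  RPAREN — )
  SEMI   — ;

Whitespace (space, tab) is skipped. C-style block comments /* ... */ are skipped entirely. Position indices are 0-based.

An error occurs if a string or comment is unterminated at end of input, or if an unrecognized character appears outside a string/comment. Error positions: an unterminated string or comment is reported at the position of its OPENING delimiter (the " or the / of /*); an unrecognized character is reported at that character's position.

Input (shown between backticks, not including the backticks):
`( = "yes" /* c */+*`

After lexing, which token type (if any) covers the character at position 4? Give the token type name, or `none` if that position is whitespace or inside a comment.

Answer: STR

Derivation:
pos=0: emit LPAREN '('
pos=2: emit EQ '='
pos=4: enter STRING mode
pos=4: emit STR "yes" (now at pos=9)
pos=10: enter COMMENT mode (saw '/*')
exit COMMENT mode (now at pos=17)
pos=17: emit PLUS '+'
pos=18: emit STAR '*'
DONE. 5 tokens: [LPAREN, EQ, STR, PLUS, STAR]
Position 4: char is '"' -> STR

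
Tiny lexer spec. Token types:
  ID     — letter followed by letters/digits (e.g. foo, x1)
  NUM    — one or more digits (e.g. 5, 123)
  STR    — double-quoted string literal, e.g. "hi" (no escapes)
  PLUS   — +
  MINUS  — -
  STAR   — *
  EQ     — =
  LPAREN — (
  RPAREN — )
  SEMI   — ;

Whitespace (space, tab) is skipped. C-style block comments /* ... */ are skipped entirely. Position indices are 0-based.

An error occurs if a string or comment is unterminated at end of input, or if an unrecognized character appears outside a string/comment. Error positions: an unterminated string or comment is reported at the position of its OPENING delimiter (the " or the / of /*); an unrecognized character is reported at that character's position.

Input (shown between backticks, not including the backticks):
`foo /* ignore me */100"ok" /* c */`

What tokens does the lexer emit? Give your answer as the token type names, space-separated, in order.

pos=0: emit ID 'foo' (now at pos=3)
pos=4: enter COMMENT mode (saw '/*')
exit COMMENT mode (now at pos=19)
pos=19: emit NUM '100' (now at pos=22)
pos=22: enter STRING mode
pos=22: emit STR "ok" (now at pos=26)
pos=27: enter COMMENT mode (saw '/*')
exit COMMENT mode (now at pos=34)
DONE. 3 tokens: [ID, NUM, STR]

Answer: ID NUM STR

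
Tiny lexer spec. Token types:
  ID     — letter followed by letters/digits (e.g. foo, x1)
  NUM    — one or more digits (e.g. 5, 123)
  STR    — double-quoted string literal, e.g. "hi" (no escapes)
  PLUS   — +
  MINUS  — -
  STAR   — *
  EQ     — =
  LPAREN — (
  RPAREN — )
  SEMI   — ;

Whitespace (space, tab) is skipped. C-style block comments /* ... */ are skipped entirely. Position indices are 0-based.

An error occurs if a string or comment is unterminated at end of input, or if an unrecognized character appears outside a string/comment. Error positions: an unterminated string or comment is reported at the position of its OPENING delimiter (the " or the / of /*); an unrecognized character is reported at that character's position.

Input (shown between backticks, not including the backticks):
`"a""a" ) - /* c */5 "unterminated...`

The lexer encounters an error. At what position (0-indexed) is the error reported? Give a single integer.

Answer: 20

Derivation:
pos=0: enter STRING mode
pos=0: emit STR "a" (now at pos=3)
pos=3: enter STRING mode
pos=3: emit STR "a" (now at pos=6)
pos=7: emit RPAREN ')'
pos=9: emit MINUS '-'
pos=11: enter COMMENT mode (saw '/*')
exit COMMENT mode (now at pos=18)
pos=18: emit NUM '5' (now at pos=19)
pos=20: enter STRING mode
pos=20: ERROR — unterminated string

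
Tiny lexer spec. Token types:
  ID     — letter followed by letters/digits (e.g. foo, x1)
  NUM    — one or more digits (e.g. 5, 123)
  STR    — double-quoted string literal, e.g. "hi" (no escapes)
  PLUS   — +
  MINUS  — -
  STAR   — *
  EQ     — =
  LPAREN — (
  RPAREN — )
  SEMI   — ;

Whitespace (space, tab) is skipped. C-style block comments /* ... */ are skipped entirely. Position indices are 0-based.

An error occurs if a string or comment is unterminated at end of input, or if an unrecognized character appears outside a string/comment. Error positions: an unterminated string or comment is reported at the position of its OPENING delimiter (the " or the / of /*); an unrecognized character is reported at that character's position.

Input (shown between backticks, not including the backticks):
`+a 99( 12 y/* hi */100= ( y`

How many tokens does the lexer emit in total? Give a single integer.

pos=0: emit PLUS '+'
pos=1: emit ID 'a' (now at pos=2)
pos=3: emit NUM '99' (now at pos=5)
pos=5: emit LPAREN '('
pos=7: emit NUM '12' (now at pos=9)
pos=10: emit ID 'y' (now at pos=11)
pos=11: enter COMMENT mode (saw '/*')
exit COMMENT mode (now at pos=19)
pos=19: emit NUM '100' (now at pos=22)
pos=22: emit EQ '='
pos=24: emit LPAREN '('
pos=26: emit ID 'y' (now at pos=27)
DONE. 10 tokens: [PLUS, ID, NUM, LPAREN, NUM, ID, NUM, EQ, LPAREN, ID]

Answer: 10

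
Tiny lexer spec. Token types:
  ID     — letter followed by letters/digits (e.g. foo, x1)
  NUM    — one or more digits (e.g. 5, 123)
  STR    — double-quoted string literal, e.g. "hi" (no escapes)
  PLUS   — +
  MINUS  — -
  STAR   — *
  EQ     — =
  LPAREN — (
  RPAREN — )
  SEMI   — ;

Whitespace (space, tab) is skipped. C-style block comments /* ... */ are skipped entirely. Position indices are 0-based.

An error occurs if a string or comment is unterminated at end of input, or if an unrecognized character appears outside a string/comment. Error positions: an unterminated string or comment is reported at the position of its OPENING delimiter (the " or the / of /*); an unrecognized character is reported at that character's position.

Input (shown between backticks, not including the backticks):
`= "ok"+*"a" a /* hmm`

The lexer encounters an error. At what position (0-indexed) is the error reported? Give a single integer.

Answer: 14

Derivation:
pos=0: emit EQ '='
pos=2: enter STRING mode
pos=2: emit STR "ok" (now at pos=6)
pos=6: emit PLUS '+'
pos=7: emit STAR '*'
pos=8: enter STRING mode
pos=8: emit STR "a" (now at pos=11)
pos=12: emit ID 'a' (now at pos=13)
pos=14: enter COMMENT mode (saw '/*')
pos=14: ERROR — unterminated comment (reached EOF)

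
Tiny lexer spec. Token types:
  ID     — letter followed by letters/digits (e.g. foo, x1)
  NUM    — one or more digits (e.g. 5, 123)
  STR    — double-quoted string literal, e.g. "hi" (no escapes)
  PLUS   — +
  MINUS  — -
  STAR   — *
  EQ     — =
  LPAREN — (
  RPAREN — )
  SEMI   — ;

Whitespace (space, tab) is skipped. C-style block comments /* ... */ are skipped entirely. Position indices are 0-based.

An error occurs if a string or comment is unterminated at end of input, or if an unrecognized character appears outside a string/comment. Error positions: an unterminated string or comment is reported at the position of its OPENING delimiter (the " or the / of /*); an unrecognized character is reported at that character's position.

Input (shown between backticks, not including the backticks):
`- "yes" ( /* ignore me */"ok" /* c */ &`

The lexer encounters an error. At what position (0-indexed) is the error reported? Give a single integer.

pos=0: emit MINUS '-'
pos=2: enter STRING mode
pos=2: emit STR "yes" (now at pos=7)
pos=8: emit LPAREN '('
pos=10: enter COMMENT mode (saw '/*')
exit COMMENT mode (now at pos=25)
pos=25: enter STRING mode
pos=25: emit STR "ok" (now at pos=29)
pos=30: enter COMMENT mode (saw '/*')
exit COMMENT mode (now at pos=37)
pos=38: ERROR — unrecognized char '&'

Answer: 38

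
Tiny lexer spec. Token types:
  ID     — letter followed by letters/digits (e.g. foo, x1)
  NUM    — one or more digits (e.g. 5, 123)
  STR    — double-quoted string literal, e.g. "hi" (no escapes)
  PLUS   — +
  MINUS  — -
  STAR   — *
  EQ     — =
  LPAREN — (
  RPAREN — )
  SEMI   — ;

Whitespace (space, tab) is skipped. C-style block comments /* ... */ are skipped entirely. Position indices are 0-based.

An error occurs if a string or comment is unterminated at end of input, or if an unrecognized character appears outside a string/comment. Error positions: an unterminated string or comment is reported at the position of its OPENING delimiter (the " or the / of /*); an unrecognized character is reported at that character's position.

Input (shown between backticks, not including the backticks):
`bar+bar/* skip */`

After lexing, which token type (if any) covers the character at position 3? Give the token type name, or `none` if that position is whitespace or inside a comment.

Answer: PLUS

Derivation:
pos=0: emit ID 'bar' (now at pos=3)
pos=3: emit PLUS '+'
pos=4: emit ID 'bar' (now at pos=7)
pos=7: enter COMMENT mode (saw '/*')
exit COMMENT mode (now at pos=17)
DONE. 3 tokens: [ID, PLUS, ID]
Position 3: char is '+' -> PLUS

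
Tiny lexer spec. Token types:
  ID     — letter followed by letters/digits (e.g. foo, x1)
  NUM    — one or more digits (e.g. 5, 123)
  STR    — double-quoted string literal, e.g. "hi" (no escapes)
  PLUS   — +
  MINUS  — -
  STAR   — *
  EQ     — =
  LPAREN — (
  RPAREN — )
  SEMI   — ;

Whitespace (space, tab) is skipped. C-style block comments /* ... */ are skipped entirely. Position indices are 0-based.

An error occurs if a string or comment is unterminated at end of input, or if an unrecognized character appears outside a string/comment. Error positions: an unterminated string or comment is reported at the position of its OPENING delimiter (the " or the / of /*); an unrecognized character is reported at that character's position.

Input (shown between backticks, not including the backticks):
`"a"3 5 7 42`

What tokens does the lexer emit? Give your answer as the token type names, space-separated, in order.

pos=0: enter STRING mode
pos=0: emit STR "a" (now at pos=3)
pos=3: emit NUM '3' (now at pos=4)
pos=5: emit NUM '5' (now at pos=6)
pos=7: emit NUM '7' (now at pos=8)
pos=9: emit NUM '42' (now at pos=11)
DONE. 5 tokens: [STR, NUM, NUM, NUM, NUM]

Answer: STR NUM NUM NUM NUM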